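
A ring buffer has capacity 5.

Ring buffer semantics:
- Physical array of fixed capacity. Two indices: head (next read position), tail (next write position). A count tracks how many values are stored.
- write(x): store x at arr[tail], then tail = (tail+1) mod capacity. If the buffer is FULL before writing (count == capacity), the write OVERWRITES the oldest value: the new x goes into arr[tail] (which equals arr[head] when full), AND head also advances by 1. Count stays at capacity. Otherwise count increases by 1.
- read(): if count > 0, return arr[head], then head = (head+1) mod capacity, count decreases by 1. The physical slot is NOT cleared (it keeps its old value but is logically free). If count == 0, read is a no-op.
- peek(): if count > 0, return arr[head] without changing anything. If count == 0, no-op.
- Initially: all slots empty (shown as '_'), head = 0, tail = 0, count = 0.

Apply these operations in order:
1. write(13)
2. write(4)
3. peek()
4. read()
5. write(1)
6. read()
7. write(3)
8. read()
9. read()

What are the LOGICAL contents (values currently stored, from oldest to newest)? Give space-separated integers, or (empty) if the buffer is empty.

After op 1 (write(13)): arr=[13 _ _ _ _] head=0 tail=1 count=1
After op 2 (write(4)): arr=[13 4 _ _ _] head=0 tail=2 count=2
After op 3 (peek()): arr=[13 4 _ _ _] head=0 tail=2 count=2
After op 4 (read()): arr=[13 4 _ _ _] head=1 tail=2 count=1
After op 5 (write(1)): arr=[13 4 1 _ _] head=1 tail=3 count=2
After op 6 (read()): arr=[13 4 1 _ _] head=2 tail=3 count=1
After op 7 (write(3)): arr=[13 4 1 3 _] head=2 tail=4 count=2
After op 8 (read()): arr=[13 4 1 3 _] head=3 tail=4 count=1
After op 9 (read()): arr=[13 4 1 3 _] head=4 tail=4 count=0

Answer: (empty)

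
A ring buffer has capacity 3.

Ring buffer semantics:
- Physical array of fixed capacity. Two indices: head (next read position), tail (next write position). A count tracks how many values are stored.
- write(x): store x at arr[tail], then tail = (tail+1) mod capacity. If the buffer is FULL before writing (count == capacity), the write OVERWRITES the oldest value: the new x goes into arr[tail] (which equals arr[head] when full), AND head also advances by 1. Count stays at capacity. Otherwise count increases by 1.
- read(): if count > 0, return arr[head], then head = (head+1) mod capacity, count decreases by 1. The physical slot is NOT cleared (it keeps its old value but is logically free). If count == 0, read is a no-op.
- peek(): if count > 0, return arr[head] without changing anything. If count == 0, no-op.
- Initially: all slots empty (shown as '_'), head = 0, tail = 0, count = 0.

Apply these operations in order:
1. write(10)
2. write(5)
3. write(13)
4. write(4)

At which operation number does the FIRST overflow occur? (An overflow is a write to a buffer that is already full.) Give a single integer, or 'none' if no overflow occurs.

Answer: 4

Derivation:
After op 1 (write(10)): arr=[10 _ _] head=0 tail=1 count=1
After op 2 (write(5)): arr=[10 5 _] head=0 tail=2 count=2
After op 3 (write(13)): arr=[10 5 13] head=0 tail=0 count=3
After op 4 (write(4)): arr=[4 5 13] head=1 tail=1 count=3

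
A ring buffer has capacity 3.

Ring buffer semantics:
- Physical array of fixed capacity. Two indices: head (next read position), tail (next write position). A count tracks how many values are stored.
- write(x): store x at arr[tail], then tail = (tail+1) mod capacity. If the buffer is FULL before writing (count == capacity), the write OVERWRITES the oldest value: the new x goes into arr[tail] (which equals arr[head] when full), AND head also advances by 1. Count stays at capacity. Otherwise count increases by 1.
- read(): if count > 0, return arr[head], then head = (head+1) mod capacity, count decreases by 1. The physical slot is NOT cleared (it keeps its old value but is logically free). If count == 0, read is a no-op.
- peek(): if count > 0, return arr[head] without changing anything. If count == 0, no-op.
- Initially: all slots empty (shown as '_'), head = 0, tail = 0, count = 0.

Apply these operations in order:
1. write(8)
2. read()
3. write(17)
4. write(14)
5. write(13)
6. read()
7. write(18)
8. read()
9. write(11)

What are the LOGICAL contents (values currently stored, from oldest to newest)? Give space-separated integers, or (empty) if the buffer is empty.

After op 1 (write(8)): arr=[8 _ _] head=0 tail=1 count=1
After op 2 (read()): arr=[8 _ _] head=1 tail=1 count=0
After op 3 (write(17)): arr=[8 17 _] head=1 tail=2 count=1
After op 4 (write(14)): arr=[8 17 14] head=1 tail=0 count=2
After op 5 (write(13)): arr=[13 17 14] head=1 tail=1 count=3
After op 6 (read()): arr=[13 17 14] head=2 tail=1 count=2
After op 7 (write(18)): arr=[13 18 14] head=2 tail=2 count=3
After op 8 (read()): arr=[13 18 14] head=0 tail=2 count=2
After op 9 (write(11)): arr=[13 18 11] head=0 tail=0 count=3

Answer: 13 18 11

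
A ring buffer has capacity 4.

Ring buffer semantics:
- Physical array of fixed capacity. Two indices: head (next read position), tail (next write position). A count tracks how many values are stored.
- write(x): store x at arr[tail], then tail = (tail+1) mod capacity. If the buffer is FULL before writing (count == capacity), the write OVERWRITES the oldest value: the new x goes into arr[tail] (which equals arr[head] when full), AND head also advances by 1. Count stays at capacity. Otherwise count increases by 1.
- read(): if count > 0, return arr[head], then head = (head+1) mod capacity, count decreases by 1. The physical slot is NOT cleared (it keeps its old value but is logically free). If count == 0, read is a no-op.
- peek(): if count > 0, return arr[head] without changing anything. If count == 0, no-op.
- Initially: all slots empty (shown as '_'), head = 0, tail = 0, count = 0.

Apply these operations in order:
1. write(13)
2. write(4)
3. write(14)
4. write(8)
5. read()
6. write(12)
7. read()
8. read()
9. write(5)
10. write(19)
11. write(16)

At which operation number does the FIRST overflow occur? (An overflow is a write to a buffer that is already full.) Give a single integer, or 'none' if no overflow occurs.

Answer: 11

Derivation:
After op 1 (write(13)): arr=[13 _ _ _] head=0 tail=1 count=1
After op 2 (write(4)): arr=[13 4 _ _] head=0 tail=2 count=2
After op 3 (write(14)): arr=[13 4 14 _] head=0 tail=3 count=3
After op 4 (write(8)): arr=[13 4 14 8] head=0 tail=0 count=4
After op 5 (read()): arr=[13 4 14 8] head=1 tail=0 count=3
After op 6 (write(12)): arr=[12 4 14 8] head=1 tail=1 count=4
After op 7 (read()): arr=[12 4 14 8] head=2 tail=1 count=3
After op 8 (read()): arr=[12 4 14 8] head=3 tail=1 count=2
After op 9 (write(5)): arr=[12 5 14 8] head=3 tail=2 count=3
After op 10 (write(19)): arr=[12 5 19 8] head=3 tail=3 count=4
After op 11 (write(16)): arr=[12 5 19 16] head=0 tail=0 count=4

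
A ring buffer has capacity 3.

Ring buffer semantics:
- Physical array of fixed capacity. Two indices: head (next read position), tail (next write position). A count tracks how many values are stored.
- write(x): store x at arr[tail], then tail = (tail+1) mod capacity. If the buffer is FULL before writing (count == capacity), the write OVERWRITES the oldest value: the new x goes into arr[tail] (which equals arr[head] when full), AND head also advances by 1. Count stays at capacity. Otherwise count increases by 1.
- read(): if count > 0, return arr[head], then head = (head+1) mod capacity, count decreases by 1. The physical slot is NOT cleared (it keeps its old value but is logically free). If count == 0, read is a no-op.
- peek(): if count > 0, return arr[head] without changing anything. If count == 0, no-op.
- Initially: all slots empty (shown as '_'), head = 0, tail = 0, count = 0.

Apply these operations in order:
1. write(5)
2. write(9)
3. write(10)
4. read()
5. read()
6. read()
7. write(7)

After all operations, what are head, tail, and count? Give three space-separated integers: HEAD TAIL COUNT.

Answer: 0 1 1

Derivation:
After op 1 (write(5)): arr=[5 _ _] head=0 tail=1 count=1
After op 2 (write(9)): arr=[5 9 _] head=0 tail=2 count=2
After op 3 (write(10)): arr=[5 9 10] head=0 tail=0 count=3
After op 4 (read()): arr=[5 9 10] head=1 tail=0 count=2
After op 5 (read()): arr=[5 9 10] head=2 tail=0 count=1
After op 6 (read()): arr=[5 9 10] head=0 tail=0 count=0
After op 7 (write(7)): arr=[7 9 10] head=0 tail=1 count=1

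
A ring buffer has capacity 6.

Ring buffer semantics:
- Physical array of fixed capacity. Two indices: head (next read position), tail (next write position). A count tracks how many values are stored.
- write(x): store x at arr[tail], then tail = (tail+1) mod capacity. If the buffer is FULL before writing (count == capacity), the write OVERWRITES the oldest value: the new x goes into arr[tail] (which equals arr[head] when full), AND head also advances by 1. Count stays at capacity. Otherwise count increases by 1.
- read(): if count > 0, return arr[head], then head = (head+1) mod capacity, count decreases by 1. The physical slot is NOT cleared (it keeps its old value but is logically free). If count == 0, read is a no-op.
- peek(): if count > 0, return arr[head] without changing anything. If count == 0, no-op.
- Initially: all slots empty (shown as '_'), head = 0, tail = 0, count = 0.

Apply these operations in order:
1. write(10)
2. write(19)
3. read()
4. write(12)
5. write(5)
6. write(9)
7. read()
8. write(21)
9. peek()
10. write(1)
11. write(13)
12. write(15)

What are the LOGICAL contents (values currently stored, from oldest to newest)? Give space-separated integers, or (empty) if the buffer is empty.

Answer: 5 9 21 1 13 15

Derivation:
After op 1 (write(10)): arr=[10 _ _ _ _ _] head=0 tail=1 count=1
After op 2 (write(19)): arr=[10 19 _ _ _ _] head=0 tail=2 count=2
After op 3 (read()): arr=[10 19 _ _ _ _] head=1 tail=2 count=1
After op 4 (write(12)): arr=[10 19 12 _ _ _] head=1 tail=3 count=2
After op 5 (write(5)): arr=[10 19 12 5 _ _] head=1 tail=4 count=3
After op 6 (write(9)): arr=[10 19 12 5 9 _] head=1 tail=5 count=4
After op 7 (read()): arr=[10 19 12 5 9 _] head=2 tail=5 count=3
After op 8 (write(21)): arr=[10 19 12 5 9 21] head=2 tail=0 count=4
After op 9 (peek()): arr=[10 19 12 5 9 21] head=2 tail=0 count=4
After op 10 (write(1)): arr=[1 19 12 5 9 21] head=2 tail=1 count=5
After op 11 (write(13)): arr=[1 13 12 5 9 21] head=2 tail=2 count=6
After op 12 (write(15)): arr=[1 13 15 5 9 21] head=3 tail=3 count=6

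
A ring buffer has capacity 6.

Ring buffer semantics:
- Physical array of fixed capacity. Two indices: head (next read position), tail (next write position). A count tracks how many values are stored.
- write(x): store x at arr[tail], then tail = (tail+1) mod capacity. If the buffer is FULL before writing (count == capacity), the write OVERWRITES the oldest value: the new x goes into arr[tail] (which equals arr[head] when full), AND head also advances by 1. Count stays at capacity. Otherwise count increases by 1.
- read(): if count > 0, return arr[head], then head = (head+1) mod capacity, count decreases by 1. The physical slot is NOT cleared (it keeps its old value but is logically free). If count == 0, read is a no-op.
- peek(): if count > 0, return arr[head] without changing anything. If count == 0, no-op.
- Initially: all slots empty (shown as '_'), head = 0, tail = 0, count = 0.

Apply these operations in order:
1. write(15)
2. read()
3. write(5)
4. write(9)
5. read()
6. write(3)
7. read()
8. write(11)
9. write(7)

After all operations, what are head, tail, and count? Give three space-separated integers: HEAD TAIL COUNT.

After op 1 (write(15)): arr=[15 _ _ _ _ _] head=0 tail=1 count=1
After op 2 (read()): arr=[15 _ _ _ _ _] head=1 tail=1 count=0
After op 3 (write(5)): arr=[15 5 _ _ _ _] head=1 tail=2 count=1
After op 4 (write(9)): arr=[15 5 9 _ _ _] head=1 tail=3 count=2
After op 5 (read()): arr=[15 5 9 _ _ _] head=2 tail=3 count=1
After op 6 (write(3)): arr=[15 5 9 3 _ _] head=2 tail=4 count=2
After op 7 (read()): arr=[15 5 9 3 _ _] head=3 tail=4 count=1
After op 8 (write(11)): arr=[15 5 9 3 11 _] head=3 tail=5 count=2
After op 9 (write(7)): arr=[15 5 9 3 11 7] head=3 tail=0 count=3

Answer: 3 0 3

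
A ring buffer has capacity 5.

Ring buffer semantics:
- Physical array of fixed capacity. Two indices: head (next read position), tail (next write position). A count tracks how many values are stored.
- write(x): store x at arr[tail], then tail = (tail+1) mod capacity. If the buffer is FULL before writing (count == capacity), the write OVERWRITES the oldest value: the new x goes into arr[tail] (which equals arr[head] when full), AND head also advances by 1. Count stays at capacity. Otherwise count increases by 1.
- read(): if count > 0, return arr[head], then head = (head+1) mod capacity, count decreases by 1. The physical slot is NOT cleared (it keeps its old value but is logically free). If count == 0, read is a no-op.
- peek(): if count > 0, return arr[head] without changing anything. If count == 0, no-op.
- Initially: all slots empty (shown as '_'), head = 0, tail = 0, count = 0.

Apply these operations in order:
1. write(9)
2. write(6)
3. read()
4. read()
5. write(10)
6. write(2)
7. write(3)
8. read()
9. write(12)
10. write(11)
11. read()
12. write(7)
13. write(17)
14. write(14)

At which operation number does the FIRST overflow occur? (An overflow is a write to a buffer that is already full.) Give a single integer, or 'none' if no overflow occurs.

After op 1 (write(9)): arr=[9 _ _ _ _] head=0 tail=1 count=1
After op 2 (write(6)): arr=[9 6 _ _ _] head=0 tail=2 count=2
After op 3 (read()): arr=[9 6 _ _ _] head=1 tail=2 count=1
After op 4 (read()): arr=[9 6 _ _ _] head=2 tail=2 count=0
After op 5 (write(10)): arr=[9 6 10 _ _] head=2 tail=3 count=1
After op 6 (write(2)): arr=[9 6 10 2 _] head=2 tail=4 count=2
After op 7 (write(3)): arr=[9 6 10 2 3] head=2 tail=0 count=3
After op 8 (read()): arr=[9 6 10 2 3] head=3 tail=0 count=2
After op 9 (write(12)): arr=[12 6 10 2 3] head=3 tail=1 count=3
After op 10 (write(11)): arr=[12 11 10 2 3] head=3 tail=2 count=4
After op 11 (read()): arr=[12 11 10 2 3] head=4 tail=2 count=3
After op 12 (write(7)): arr=[12 11 7 2 3] head=4 tail=3 count=4
After op 13 (write(17)): arr=[12 11 7 17 3] head=4 tail=4 count=5
After op 14 (write(14)): arr=[12 11 7 17 14] head=0 tail=0 count=5

Answer: 14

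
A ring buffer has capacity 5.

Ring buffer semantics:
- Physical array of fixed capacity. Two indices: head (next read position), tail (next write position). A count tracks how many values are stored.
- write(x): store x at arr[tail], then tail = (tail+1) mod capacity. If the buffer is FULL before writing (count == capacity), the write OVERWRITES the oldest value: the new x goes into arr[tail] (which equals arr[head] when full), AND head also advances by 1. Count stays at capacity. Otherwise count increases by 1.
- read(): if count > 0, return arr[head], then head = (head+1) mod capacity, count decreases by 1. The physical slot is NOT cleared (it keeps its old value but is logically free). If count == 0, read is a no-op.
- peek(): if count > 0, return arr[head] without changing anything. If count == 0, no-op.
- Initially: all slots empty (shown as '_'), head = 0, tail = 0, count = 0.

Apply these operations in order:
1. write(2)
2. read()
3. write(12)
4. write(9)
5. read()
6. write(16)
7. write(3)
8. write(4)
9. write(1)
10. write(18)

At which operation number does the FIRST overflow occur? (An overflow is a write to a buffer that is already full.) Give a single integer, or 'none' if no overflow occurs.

Answer: 10

Derivation:
After op 1 (write(2)): arr=[2 _ _ _ _] head=0 tail=1 count=1
After op 2 (read()): arr=[2 _ _ _ _] head=1 tail=1 count=0
After op 3 (write(12)): arr=[2 12 _ _ _] head=1 tail=2 count=1
After op 4 (write(9)): arr=[2 12 9 _ _] head=1 tail=3 count=2
After op 5 (read()): arr=[2 12 9 _ _] head=2 tail=3 count=1
After op 6 (write(16)): arr=[2 12 9 16 _] head=2 tail=4 count=2
After op 7 (write(3)): arr=[2 12 9 16 3] head=2 tail=0 count=3
After op 8 (write(4)): arr=[4 12 9 16 3] head=2 tail=1 count=4
After op 9 (write(1)): arr=[4 1 9 16 3] head=2 tail=2 count=5
After op 10 (write(18)): arr=[4 1 18 16 3] head=3 tail=3 count=5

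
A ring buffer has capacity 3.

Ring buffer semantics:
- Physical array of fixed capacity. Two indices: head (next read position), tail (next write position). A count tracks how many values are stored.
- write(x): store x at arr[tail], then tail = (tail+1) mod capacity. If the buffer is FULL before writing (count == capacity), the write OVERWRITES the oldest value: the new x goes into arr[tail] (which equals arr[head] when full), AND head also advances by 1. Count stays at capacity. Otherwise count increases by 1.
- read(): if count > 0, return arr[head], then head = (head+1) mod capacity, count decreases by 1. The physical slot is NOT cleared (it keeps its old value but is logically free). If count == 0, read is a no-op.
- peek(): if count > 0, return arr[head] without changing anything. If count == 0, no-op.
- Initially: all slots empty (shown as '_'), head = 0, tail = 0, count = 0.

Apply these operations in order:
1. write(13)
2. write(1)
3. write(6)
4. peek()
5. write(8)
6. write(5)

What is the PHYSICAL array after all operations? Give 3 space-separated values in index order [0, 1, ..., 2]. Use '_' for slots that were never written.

After op 1 (write(13)): arr=[13 _ _] head=0 tail=1 count=1
After op 2 (write(1)): arr=[13 1 _] head=0 tail=2 count=2
After op 3 (write(6)): arr=[13 1 6] head=0 tail=0 count=3
After op 4 (peek()): arr=[13 1 6] head=0 tail=0 count=3
After op 5 (write(8)): arr=[8 1 6] head=1 tail=1 count=3
After op 6 (write(5)): arr=[8 5 6] head=2 tail=2 count=3

Answer: 8 5 6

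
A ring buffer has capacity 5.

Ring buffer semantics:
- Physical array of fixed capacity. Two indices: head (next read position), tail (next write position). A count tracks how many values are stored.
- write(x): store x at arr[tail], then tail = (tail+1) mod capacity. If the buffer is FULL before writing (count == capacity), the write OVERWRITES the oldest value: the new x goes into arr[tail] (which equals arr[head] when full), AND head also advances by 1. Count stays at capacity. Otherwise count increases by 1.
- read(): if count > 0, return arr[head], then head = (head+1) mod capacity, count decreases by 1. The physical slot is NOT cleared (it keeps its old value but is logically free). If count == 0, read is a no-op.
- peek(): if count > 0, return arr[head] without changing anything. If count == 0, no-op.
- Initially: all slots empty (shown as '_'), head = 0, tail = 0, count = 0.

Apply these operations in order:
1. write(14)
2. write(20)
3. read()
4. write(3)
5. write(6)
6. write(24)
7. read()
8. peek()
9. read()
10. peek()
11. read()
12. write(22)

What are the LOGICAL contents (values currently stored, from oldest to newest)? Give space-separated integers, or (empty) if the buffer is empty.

Answer: 24 22

Derivation:
After op 1 (write(14)): arr=[14 _ _ _ _] head=0 tail=1 count=1
After op 2 (write(20)): arr=[14 20 _ _ _] head=0 tail=2 count=2
After op 3 (read()): arr=[14 20 _ _ _] head=1 tail=2 count=1
After op 4 (write(3)): arr=[14 20 3 _ _] head=1 tail=3 count=2
After op 5 (write(6)): arr=[14 20 3 6 _] head=1 tail=4 count=3
After op 6 (write(24)): arr=[14 20 3 6 24] head=1 tail=0 count=4
After op 7 (read()): arr=[14 20 3 6 24] head=2 tail=0 count=3
After op 8 (peek()): arr=[14 20 3 6 24] head=2 tail=0 count=3
After op 9 (read()): arr=[14 20 3 6 24] head=3 tail=0 count=2
After op 10 (peek()): arr=[14 20 3 6 24] head=3 tail=0 count=2
After op 11 (read()): arr=[14 20 3 6 24] head=4 tail=0 count=1
After op 12 (write(22)): arr=[22 20 3 6 24] head=4 tail=1 count=2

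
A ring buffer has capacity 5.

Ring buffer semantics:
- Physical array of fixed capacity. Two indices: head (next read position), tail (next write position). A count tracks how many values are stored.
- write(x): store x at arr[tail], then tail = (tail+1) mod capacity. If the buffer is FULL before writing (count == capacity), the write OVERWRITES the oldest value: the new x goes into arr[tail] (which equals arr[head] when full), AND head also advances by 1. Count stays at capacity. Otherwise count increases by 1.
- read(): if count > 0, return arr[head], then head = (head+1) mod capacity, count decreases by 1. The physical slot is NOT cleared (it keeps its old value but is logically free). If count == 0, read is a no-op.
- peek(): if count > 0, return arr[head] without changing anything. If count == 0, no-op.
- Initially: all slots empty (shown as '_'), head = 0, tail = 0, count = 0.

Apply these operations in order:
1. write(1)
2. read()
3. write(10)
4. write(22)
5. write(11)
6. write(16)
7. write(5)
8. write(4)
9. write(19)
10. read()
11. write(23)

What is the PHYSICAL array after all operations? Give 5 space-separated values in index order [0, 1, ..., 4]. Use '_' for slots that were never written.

After op 1 (write(1)): arr=[1 _ _ _ _] head=0 tail=1 count=1
After op 2 (read()): arr=[1 _ _ _ _] head=1 tail=1 count=0
After op 3 (write(10)): arr=[1 10 _ _ _] head=1 tail=2 count=1
After op 4 (write(22)): arr=[1 10 22 _ _] head=1 tail=3 count=2
After op 5 (write(11)): arr=[1 10 22 11 _] head=1 tail=4 count=3
After op 6 (write(16)): arr=[1 10 22 11 16] head=1 tail=0 count=4
After op 7 (write(5)): arr=[5 10 22 11 16] head=1 tail=1 count=5
After op 8 (write(4)): arr=[5 4 22 11 16] head=2 tail=2 count=5
After op 9 (write(19)): arr=[5 4 19 11 16] head=3 tail=3 count=5
After op 10 (read()): arr=[5 4 19 11 16] head=4 tail=3 count=4
After op 11 (write(23)): arr=[5 4 19 23 16] head=4 tail=4 count=5

Answer: 5 4 19 23 16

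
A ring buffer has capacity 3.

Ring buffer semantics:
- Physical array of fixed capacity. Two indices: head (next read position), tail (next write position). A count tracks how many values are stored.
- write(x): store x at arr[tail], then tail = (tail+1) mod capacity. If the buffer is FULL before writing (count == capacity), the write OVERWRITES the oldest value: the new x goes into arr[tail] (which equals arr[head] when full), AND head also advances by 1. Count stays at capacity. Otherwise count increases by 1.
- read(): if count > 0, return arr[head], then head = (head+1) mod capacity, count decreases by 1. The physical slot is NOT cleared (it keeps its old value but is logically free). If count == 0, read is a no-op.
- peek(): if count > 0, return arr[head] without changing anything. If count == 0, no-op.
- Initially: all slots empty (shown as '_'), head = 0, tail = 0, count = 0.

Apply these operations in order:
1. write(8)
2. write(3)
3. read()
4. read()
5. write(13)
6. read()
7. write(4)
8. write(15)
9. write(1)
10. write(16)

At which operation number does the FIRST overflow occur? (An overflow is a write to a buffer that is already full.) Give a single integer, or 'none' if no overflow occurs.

Answer: 10

Derivation:
After op 1 (write(8)): arr=[8 _ _] head=0 tail=1 count=1
After op 2 (write(3)): arr=[8 3 _] head=0 tail=2 count=2
After op 3 (read()): arr=[8 3 _] head=1 tail=2 count=1
After op 4 (read()): arr=[8 3 _] head=2 tail=2 count=0
After op 5 (write(13)): arr=[8 3 13] head=2 tail=0 count=1
After op 6 (read()): arr=[8 3 13] head=0 tail=0 count=0
After op 7 (write(4)): arr=[4 3 13] head=0 tail=1 count=1
After op 8 (write(15)): arr=[4 15 13] head=0 tail=2 count=2
After op 9 (write(1)): arr=[4 15 1] head=0 tail=0 count=3
After op 10 (write(16)): arr=[16 15 1] head=1 tail=1 count=3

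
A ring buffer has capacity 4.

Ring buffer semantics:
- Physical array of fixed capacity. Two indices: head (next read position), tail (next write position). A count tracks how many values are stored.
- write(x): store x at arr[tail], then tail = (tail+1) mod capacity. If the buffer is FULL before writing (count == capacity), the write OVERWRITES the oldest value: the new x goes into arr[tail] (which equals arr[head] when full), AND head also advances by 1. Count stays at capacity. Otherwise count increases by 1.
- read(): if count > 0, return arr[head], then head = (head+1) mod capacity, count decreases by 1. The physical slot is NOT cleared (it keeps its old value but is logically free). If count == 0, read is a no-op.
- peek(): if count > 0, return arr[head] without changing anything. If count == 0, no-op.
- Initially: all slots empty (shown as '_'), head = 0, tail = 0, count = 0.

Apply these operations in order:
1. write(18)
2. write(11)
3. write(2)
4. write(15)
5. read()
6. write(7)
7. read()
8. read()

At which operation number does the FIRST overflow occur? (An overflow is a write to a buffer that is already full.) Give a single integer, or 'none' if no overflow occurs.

After op 1 (write(18)): arr=[18 _ _ _] head=0 tail=1 count=1
After op 2 (write(11)): arr=[18 11 _ _] head=0 tail=2 count=2
After op 3 (write(2)): arr=[18 11 2 _] head=0 tail=3 count=3
After op 4 (write(15)): arr=[18 11 2 15] head=0 tail=0 count=4
After op 5 (read()): arr=[18 11 2 15] head=1 tail=0 count=3
After op 6 (write(7)): arr=[7 11 2 15] head=1 tail=1 count=4
After op 7 (read()): arr=[7 11 2 15] head=2 tail=1 count=3
After op 8 (read()): arr=[7 11 2 15] head=3 tail=1 count=2

Answer: none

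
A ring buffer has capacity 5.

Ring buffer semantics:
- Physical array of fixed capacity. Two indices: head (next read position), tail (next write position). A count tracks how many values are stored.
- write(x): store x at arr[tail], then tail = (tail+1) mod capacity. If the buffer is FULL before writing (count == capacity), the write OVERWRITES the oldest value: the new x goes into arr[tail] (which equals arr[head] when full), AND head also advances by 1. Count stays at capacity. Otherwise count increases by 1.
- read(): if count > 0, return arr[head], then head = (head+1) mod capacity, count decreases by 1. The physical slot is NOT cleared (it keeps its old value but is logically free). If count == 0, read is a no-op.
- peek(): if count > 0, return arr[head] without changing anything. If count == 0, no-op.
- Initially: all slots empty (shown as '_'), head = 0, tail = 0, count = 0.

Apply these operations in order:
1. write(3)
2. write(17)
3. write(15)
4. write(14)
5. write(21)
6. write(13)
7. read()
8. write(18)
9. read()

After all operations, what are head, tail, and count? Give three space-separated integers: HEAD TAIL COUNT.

After op 1 (write(3)): arr=[3 _ _ _ _] head=0 tail=1 count=1
After op 2 (write(17)): arr=[3 17 _ _ _] head=0 tail=2 count=2
After op 3 (write(15)): arr=[3 17 15 _ _] head=0 tail=3 count=3
After op 4 (write(14)): arr=[3 17 15 14 _] head=0 tail=4 count=4
After op 5 (write(21)): arr=[3 17 15 14 21] head=0 tail=0 count=5
After op 6 (write(13)): arr=[13 17 15 14 21] head=1 tail=1 count=5
After op 7 (read()): arr=[13 17 15 14 21] head=2 tail=1 count=4
After op 8 (write(18)): arr=[13 18 15 14 21] head=2 tail=2 count=5
After op 9 (read()): arr=[13 18 15 14 21] head=3 tail=2 count=4

Answer: 3 2 4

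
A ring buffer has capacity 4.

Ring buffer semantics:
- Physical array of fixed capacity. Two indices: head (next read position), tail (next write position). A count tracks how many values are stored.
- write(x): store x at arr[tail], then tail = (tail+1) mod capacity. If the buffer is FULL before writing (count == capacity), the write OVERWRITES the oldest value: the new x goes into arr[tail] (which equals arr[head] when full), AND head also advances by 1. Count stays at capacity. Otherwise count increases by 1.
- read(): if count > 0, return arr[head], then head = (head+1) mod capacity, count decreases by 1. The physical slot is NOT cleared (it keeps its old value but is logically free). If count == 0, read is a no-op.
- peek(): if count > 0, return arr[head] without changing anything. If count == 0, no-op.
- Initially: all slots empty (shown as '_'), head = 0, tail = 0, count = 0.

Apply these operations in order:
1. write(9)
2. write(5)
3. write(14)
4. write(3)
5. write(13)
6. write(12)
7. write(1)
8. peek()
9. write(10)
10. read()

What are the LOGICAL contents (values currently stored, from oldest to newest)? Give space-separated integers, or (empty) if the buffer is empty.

Answer: 12 1 10

Derivation:
After op 1 (write(9)): arr=[9 _ _ _] head=0 tail=1 count=1
After op 2 (write(5)): arr=[9 5 _ _] head=0 tail=2 count=2
After op 3 (write(14)): arr=[9 5 14 _] head=0 tail=3 count=3
After op 4 (write(3)): arr=[9 5 14 3] head=0 tail=0 count=4
After op 5 (write(13)): arr=[13 5 14 3] head=1 tail=1 count=4
After op 6 (write(12)): arr=[13 12 14 3] head=2 tail=2 count=4
After op 7 (write(1)): arr=[13 12 1 3] head=3 tail=3 count=4
After op 8 (peek()): arr=[13 12 1 3] head=3 tail=3 count=4
After op 9 (write(10)): arr=[13 12 1 10] head=0 tail=0 count=4
After op 10 (read()): arr=[13 12 1 10] head=1 tail=0 count=3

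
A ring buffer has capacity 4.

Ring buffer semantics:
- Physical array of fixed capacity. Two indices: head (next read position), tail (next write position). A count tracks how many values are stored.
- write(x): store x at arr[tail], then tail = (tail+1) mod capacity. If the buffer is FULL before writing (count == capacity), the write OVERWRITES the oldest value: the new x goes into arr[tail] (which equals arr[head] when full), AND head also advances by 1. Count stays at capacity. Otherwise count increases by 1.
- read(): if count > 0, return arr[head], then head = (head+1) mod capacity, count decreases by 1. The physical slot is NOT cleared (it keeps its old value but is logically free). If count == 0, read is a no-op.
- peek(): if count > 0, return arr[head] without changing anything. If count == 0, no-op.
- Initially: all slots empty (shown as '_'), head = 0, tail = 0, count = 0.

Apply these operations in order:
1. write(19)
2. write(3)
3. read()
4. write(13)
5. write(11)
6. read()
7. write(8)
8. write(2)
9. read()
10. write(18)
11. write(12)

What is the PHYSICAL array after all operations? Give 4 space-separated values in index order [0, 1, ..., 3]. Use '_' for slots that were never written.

After op 1 (write(19)): arr=[19 _ _ _] head=0 tail=1 count=1
After op 2 (write(3)): arr=[19 3 _ _] head=0 tail=2 count=2
After op 3 (read()): arr=[19 3 _ _] head=1 tail=2 count=1
After op 4 (write(13)): arr=[19 3 13 _] head=1 tail=3 count=2
After op 5 (write(11)): arr=[19 3 13 11] head=1 tail=0 count=3
After op 6 (read()): arr=[19 3 13 11] head=2 tail=0 count=2
After op 7 (write(8)): arr=[8 3 13 11] head=2 tail=1 count=3
After op 8 (write(2)): arr=[8 2 13 11] head=2 tail=2 count=4
After op 9 (read()): arr=[8 2 13 11] head=3 tail=2 count=3
After op 10 (write(18)): arr=[8 2 18 11] head=3 tail=3 count=4
After op 11 (write(12)): arr=[8 2 18 12] head=0 tail=0 count=4

Answer: 8 2 18 12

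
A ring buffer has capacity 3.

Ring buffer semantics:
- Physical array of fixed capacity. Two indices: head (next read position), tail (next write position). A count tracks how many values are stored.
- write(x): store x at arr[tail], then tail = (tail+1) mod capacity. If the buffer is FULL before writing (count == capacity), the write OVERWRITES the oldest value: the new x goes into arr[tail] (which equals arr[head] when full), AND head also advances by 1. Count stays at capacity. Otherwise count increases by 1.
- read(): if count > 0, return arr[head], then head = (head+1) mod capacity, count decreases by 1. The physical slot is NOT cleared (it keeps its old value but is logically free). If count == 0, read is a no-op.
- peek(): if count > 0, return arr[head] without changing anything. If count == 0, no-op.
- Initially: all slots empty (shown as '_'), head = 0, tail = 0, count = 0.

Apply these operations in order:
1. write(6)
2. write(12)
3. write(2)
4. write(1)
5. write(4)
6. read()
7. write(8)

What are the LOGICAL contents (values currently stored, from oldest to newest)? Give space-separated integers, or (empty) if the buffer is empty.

Answer: 1 4 8

Derivation:
After op 1 (write(6)): arr=[6 _ _] head=0 tail=1 count=1
After op 2 (write(12)): arr=[6 12 _] head=0 tail=2 count=2
After op 3 (write(2)): arr=[6 12 2] head=0 tail=0 count=3
After op 4 (write(1)): arr=[1 12 2] head=1 tail=1 count=3
After op 5 (write(4)): arr=[1 4 2] head=2 tail=2 count=3
After op 6 (read()): arr=[1 4 2] head=0 tail=2 count=2
After op 7 (write(8)): arr=[1 4 8] head=0 tail=0 count=3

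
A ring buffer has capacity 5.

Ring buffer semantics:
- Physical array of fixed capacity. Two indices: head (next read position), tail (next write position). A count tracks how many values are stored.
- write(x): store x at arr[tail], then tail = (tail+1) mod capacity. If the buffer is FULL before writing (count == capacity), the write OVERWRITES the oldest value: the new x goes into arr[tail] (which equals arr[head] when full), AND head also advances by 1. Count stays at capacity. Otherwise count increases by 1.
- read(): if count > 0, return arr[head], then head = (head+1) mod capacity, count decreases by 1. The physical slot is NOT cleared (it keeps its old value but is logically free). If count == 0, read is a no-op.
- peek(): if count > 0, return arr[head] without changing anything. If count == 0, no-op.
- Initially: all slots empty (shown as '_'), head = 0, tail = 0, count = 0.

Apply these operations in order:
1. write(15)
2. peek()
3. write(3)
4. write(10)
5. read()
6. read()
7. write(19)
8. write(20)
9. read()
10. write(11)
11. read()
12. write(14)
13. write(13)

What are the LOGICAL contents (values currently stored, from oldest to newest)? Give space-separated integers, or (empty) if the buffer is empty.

After op 1 (write(15)): arr=[15 _ _ _ _] head=0 tail=1 count=1
After op 2 (peek()): arr=[15 _ _ _ _] head=0 tail=1 count=1
After op 3 (write(3)): arr=[15 3 _ _ _] head=0 tail=2 count=2
After op 4 (write(10)): arr=[15 3 10 _ _] head=0 tail=3 count=3
After op 5 (read()): arr=[15 3 10 _ _] head=1 tail=3 count=2
After op 6 (read()): arr=[15 3 10 _ _] head=2 tail=3 count=1
After op 7 (write(19)): arr=[15 3 10 19 _] head=2 tail=4 count=2
After op 8 (write(20)): arr=[15 3 10 19 20] head=2 tail=0 count=3
After op 9 (read()): arr=[15 3 10 19 20] head=3 tail=0 count=2
After op 10 (write(11)): arr=[11 3 10 19 20] head=3 tail=1 count=3
After op 11 (read()): arr=[11 3 10 19 20] head=4 tail=1 count=2
After op 12 (write(14)): arr=[11 14 10 19 20] head=4 tail=2 count=3
After op 13 (write(13)): arr=[11 14 13 19 20] head=4 tail=3 count=4

Answer: 20 11 14 13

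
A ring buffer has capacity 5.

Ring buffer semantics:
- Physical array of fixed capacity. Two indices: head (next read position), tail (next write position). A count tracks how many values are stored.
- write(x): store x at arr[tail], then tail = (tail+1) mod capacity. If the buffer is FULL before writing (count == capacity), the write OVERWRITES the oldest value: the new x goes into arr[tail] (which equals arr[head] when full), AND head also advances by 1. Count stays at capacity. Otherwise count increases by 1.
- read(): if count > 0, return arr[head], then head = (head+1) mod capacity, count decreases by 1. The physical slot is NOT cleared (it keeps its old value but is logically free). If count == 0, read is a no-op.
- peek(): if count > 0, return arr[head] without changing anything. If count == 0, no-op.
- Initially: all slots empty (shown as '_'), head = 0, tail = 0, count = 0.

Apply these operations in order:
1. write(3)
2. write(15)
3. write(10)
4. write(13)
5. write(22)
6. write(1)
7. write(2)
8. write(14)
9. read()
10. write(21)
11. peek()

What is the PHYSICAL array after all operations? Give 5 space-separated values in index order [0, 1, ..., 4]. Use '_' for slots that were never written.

After op 1 (write(3)): arr=[3 _ _ _ _] head=0 tail=1 count=1
After op 2 (write(15)): arr=[3 15 _ _ _] head=0 tail=2 count=2
After op 3 (write(10)): arr=[3 15 10 _ _] head=0 tail=3 count=3
After op 4 (write(13)): arr=[3 15 10 13 _] head=0 tail=4 count=4
After op 5 (write(22)): arr=[3 15 10 13 22] head=0 tail=0 count=5
After op 6 (write(1)): arr=[1 15 10 13 22] head=1 tail=1 count=5
After op 7 (write(2)): arr=[1 2 10 13 22] head=2 tail=2 count=5
After op 8 (write(14)): arr=[1 2 14 13 22] head=3 tail=3 count=5
After op 9 (read()): arr=[1 2 14 13 22] head=4 tail=3 count=4
After op 10 (write(21)): arr=[1 2 14 21 22] head=4 tail=4 count=5
After op 11 (peek()): arr=[1 2 14 21 22] head=4 tail=4 count=5

Answer: 1 2 14 21 22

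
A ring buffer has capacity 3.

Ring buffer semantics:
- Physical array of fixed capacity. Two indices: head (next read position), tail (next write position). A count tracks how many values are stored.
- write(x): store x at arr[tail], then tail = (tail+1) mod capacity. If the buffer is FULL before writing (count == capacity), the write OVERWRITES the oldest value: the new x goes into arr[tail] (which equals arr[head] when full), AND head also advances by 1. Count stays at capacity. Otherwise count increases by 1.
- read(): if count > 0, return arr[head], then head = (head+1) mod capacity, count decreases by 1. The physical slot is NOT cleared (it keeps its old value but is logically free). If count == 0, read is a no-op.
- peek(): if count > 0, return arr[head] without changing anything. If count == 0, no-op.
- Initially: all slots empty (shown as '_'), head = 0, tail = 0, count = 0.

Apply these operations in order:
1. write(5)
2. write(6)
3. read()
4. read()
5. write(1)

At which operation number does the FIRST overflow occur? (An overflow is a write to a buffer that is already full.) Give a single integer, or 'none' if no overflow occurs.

Answer: none

Derivation:
After op 1 (write(5)): arr=[5 _ _] head=0 tail=1 count=1
After op 2 (write(6)): arr=[5 6 _] head=0 tail=2 count=2
After op 3 (read()): arr=[5 6 _] head=1 tail=2 count=1
After op 4 (read()): arr=[5 6 _] head=2 tail=2 count=0
After op 5 (write(1)): arr=[5 6 1] head=2 tail=0 count=1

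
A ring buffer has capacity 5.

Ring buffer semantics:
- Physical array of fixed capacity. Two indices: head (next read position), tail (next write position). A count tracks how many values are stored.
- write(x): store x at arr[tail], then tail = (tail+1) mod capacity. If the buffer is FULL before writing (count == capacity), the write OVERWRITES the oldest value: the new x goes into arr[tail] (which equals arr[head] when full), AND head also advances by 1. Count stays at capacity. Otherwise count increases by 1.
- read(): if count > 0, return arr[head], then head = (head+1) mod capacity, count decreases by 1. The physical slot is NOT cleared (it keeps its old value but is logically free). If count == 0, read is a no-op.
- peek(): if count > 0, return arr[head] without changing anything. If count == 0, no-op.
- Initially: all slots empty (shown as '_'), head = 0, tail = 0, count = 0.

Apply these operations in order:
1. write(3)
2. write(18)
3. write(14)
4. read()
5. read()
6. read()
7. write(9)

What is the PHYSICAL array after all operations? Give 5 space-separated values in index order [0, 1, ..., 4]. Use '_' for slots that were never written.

Answer: 3 18 14 9 _

Derivation:
After op 1 (write(3)): arr=[3 _ _ _ _] head=0 tail=1 count=1
After op 2 (write(18)): arr=[3 18 _ _ _] head=0 tail=2 count=2
After op 3 (write(14)): arr=[3 18 14 _ _] head=0 tail=3 count=3
After op 4 (read()): arr=[3 18 14 _ _] head=1 tail=3 count=2
After op 5 (read()): arr=[3 18 14 _ _] head=2 tail=3 count=1
After op 6 (read()): arr=[3 18 14 _ _] head=3 tail=3 count=0
After op 7 (write(9)): arr=[3 18 14 9 _] head=3 tail=4 count=1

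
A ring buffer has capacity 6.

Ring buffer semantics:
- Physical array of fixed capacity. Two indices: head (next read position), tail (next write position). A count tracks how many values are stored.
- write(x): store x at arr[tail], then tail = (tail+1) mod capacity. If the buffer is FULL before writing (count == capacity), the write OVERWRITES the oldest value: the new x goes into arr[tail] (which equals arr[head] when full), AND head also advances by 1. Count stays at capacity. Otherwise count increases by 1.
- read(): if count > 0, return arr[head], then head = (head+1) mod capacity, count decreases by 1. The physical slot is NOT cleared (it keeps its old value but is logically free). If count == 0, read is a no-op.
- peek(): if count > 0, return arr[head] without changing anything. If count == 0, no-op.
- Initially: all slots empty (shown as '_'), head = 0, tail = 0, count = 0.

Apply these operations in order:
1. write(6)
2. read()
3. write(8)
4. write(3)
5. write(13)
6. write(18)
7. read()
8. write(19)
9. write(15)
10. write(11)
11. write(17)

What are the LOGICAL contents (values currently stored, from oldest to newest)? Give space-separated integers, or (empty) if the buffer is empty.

After op 1 (write(6)): arr=[6 _ _ _ _ _] head=0 tail=1 count=1
After op 2 (read()): arr=[6 _ _ _ _ _] head=1 tail=1 count=0
After op 3 (write(8)): arr=[6 8 _ _ _ _] head=1 tail=2 count=1
After op 4 (write(3)): arr=[6 8 3 _ _ _] head=1 tail=3 count=2
After op 5 (write(13)): arr=[6 8 3 13 _ _] head=1 tail=4 count=3
After op 6 (write(18)): arr=[6 8 3 13 18 _] head=1 tail=5 count=4
After op 7 (read()): arr=[6 8 3 13 18 _] head=2 tail=5 count=3
After op 8 (write(19)): arr=[6 8 3 13 18 19] head=2 tail=0 count=4
After op 9 (write(15)): arr=[15 8 3 13 18 19] head=2 tail=1 count=5
After op 10 (write(11)): arr=[15 11 3 13 18 19] head=2 tail=2 count=6
After op 11 (write(17)): arr=[15 11 17 13 18 19] head=3 tail=3 count=6

Answer: 13 18 19 15 11 17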